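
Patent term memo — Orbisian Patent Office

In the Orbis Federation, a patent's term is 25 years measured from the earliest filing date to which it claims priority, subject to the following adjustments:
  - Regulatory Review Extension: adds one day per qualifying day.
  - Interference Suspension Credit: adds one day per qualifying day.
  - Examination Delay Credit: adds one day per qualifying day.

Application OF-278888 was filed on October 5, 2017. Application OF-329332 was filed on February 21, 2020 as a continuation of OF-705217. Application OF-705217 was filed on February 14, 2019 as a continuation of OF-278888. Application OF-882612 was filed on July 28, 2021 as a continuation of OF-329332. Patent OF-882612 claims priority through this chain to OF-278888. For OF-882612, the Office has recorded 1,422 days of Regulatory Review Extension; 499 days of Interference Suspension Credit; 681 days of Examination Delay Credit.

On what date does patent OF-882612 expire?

2049-11-19

Earliest priority filing: 5 October 2017.
Base term: 5 October 2017 + 25 years → 5 October 2042.
Regulatory Review Extension: +1422 days → 27 August 2046.
Interference Suspension Credit: +499 days → 8 January 2048.
Examination Delay Credit: +681 days → 19 November 2049.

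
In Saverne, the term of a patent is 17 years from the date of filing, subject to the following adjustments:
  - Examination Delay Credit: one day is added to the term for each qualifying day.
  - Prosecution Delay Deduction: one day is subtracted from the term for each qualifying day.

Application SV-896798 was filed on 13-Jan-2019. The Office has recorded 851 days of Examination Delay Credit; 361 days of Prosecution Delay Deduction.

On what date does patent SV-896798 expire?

Base term: filing date + 17 years → 13 January 2036.
Examination Delay Credit: +851 days → 13 May 2038.
Prosecution Delay Deduction: −361 days → 17 May 2037.

2037-05-17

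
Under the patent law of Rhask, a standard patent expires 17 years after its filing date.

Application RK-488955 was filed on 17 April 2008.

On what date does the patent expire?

Filing date + 17 years → 17 April 2025.

April 17, 2025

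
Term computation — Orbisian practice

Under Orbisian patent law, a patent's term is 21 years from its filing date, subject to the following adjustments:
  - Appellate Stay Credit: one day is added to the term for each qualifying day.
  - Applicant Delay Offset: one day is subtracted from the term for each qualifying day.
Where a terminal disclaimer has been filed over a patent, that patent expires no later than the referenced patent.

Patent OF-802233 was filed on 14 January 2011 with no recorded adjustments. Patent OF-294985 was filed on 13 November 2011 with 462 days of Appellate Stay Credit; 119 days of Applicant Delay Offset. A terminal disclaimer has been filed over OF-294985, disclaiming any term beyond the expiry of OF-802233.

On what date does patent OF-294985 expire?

January 14, 2032

Natural term of OF-294985:
  Base: filing + 21 years → 13 November 2032.
  Appellate Stay Credit: +462 days → 18 February 2034.
  Applicant Delay Offset: −119 days → 22 October 2033.
Expiry of referenced patent OF-802233:
  Base: filing + 21 years → 14 January 2032.
Terminal disclaimer: OF-294985 expires on the earlier of 22 October 2033 and 14 January 2032.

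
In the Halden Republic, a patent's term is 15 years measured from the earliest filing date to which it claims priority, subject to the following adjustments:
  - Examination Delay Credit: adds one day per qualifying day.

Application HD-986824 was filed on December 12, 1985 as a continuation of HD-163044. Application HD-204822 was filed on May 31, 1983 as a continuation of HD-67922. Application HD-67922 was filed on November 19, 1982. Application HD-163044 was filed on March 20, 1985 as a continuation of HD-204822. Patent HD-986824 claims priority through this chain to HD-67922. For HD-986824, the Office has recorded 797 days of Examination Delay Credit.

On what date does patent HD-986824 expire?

Earliest priority filing: 19 November 1982.
Base term: 19 November 1982 + 15 years → 19 November 1997.
Examination Delay Credit: +797 days → 25 January 2000.

January 25, 2000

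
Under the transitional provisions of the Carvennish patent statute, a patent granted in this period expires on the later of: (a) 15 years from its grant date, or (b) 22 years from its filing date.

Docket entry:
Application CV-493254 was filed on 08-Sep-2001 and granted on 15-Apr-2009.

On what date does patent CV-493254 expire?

2024-04-15

(a) grant + 15 years → 15 April 2024.
(b) filing + 22 years → 8 September 2023.
Later of the two: 15 April 2024.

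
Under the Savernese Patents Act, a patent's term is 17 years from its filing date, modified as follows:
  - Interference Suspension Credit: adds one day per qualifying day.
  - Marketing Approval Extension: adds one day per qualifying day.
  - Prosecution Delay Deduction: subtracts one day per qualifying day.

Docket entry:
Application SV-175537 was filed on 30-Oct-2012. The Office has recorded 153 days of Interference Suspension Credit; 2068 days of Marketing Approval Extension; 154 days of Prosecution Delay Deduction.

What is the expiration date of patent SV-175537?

June 28, 2035

Base term: filing date + 17 years → 30 October 2029.
Interference Suspension Credit: +153 days → 1 April 2030.
Marketing Approval Extension: +2068 days → 29 November 2035.
Prosecution Delay Deduction: −154 days → 28 June 2035.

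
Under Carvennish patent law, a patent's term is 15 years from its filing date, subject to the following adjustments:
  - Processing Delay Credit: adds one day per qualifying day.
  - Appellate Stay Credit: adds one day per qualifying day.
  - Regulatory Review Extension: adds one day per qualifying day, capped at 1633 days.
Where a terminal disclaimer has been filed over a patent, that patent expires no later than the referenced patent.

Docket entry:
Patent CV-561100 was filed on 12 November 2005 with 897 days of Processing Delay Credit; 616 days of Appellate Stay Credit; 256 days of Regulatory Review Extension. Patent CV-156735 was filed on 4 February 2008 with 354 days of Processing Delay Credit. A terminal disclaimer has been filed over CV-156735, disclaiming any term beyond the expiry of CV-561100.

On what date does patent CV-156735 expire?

Natural term of CV-156735:
  Base: filing + 15 years → 4 February 2023.
  Processing Delay Credit: +354 days → 24 January 2024.
Expiry of referenced patent CV-561100:
  Base: filing + 15 years → 12 November 2020.
  Processing Delay Credit: +897 days → 28 April 2023.
  Appellate Stay Credit: +616 days → 3 January 2025.
  Regulatory Review Extension: 256 days (within the 1633-day cap) → +256 days → 16 September 2025.
Terminal disclaimer: CV-156735 expires on the earlier of 24 January 2024 and 16 September 2025.

January 24, 2024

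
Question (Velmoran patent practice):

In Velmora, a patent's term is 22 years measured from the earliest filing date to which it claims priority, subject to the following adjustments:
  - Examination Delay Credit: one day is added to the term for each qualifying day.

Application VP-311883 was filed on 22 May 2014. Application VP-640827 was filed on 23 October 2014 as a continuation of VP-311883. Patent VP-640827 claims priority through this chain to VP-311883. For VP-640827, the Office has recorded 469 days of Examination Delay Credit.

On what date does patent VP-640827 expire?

2037-09-03

Earliest priority filing: 22 May 2014.
Base term: 22 May 2014 + 22 years → 22 May 2036.
Examination Delay Credit: +469 days → 3 September 2037.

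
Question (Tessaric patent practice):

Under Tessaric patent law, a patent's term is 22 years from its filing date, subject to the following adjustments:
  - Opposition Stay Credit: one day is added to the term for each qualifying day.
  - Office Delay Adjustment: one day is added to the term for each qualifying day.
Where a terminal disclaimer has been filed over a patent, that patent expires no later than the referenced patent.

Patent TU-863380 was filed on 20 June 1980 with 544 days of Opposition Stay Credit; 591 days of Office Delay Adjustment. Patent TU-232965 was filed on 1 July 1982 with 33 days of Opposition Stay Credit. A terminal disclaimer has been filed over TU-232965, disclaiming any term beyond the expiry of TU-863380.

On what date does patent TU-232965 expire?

2004-08-03

Natural term of TU-232965:
  Base: filing + 22 years → 1 July 2004.
  Opposition Stay Credit: +33 days → 3 August 2004.
Expiry of referenced patent TU-863380:
  Base: filing + 22 years → 20 June 2002.
  Opposition Stay Credit: +544 days → 16 December 2003.
  Office Delay Adjustment: +591 days → 29 July 2005.
Terminal disclaimer: TU-232965 expires on the earlier of 3 August 2004 and 29 July 2005.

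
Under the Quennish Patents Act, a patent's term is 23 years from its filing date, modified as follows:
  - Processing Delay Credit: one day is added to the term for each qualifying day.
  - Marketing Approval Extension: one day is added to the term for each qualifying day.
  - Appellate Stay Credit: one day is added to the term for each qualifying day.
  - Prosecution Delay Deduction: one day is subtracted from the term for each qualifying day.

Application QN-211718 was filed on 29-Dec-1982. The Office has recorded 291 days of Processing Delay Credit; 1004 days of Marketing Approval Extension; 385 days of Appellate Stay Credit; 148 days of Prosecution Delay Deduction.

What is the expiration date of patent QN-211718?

Base term: filing date + 23 years → 29 December 2005.
Processing Delay Credit: +291 days → 16 October 2006.
Marketing Approval Extension: +1004 days → 16 July 2009.
Appellate Stay Credit: +385 days → 5 August 2010.
Prosecution Delay Deduction: −148 days → 10 March 2010.

2010-03-10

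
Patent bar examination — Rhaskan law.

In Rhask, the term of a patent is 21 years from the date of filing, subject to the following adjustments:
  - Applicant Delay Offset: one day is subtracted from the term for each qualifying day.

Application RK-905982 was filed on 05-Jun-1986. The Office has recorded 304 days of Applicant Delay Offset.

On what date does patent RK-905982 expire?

2006-08-05

Base term: filing date + 21 years → 5 June 2007.
Applicant Delay Offset: −304 days → 5 August 2006.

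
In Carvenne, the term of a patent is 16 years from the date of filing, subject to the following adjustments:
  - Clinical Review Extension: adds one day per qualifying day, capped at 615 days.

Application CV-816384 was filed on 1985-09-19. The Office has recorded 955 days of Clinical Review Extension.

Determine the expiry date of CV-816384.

2003-05-27

Base term: filing date + 16 years → 19 September 2001.
Clinical Review Extension: 955 days claimed exceeds the 615-day cap, so +615 days → 27 May 2003.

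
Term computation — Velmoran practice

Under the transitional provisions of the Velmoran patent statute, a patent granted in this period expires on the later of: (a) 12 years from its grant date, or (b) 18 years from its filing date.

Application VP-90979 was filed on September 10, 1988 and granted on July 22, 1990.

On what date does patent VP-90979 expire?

(a) grant + 12 years → 22 July 2002.
(b) filing + 18 years → 10 September 2006.
Later of the two: 10 September 2006.

September 10, 2006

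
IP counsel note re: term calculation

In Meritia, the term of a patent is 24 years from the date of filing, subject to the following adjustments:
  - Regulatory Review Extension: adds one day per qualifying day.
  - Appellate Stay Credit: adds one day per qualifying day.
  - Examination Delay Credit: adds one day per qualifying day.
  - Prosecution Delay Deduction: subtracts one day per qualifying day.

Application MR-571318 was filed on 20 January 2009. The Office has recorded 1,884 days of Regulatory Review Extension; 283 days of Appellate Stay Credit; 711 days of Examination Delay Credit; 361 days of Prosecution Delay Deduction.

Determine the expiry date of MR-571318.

Base term: filing date + 24 years → 20 January 2033.
Regulatory Review Extension: +1884 days → 19 March 2038.
Appellate Stay Credit: +283 days → 27 December 2038.
Examination Delay Credit: +711 days → 7 December 2040.
Prosecution Delay Deduction: −361 days → 12 December 2039.

December 12, 2039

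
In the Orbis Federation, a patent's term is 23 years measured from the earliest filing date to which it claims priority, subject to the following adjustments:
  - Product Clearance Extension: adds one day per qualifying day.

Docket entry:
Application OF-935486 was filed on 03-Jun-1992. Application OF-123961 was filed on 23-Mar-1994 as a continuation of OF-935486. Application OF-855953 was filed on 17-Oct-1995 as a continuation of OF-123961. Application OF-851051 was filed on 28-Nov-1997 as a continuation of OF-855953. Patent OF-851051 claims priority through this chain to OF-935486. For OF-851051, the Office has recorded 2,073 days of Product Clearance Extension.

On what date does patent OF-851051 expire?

Earliest priority filing: 3 June 1992.
Base term: 3 June 1992 + 23 years → 3 June 2015.
Product Clearance Extension: +2073 days → 4 February 2021.

2021-02-04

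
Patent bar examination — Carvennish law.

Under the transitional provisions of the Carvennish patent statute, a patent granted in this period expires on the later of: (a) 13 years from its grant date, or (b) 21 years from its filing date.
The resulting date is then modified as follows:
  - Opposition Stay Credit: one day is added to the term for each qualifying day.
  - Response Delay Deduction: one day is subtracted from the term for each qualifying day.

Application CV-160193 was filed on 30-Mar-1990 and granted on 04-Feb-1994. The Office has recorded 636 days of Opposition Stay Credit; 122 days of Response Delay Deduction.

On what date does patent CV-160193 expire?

(a) grant + 13 years → 4 February 2007.
(b) filing + 21 years → 30 March 2011.
Later of the two: 30 March 2011.
Opposition Stay Credit: +636 days → 25 December 2012.
Response Delay Deduction: −122 days → 25 August 2012.

August 25, 2012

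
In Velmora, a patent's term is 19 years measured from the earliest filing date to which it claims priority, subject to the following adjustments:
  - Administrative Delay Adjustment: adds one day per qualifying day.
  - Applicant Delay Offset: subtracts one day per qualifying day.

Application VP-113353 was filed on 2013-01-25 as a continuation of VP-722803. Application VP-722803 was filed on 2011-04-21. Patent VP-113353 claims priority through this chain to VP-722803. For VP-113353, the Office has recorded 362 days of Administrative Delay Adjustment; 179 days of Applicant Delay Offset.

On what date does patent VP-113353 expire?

Earliest priority filing: 21 April 2011.
Base term: 21 April 2011 + 19 years → 21 April 2030.
Administrative Delay Adjustment: +362 days → 18 April 2031.
Applicant Delay Offset: −179 days → 21 October 2030.

2030-10-21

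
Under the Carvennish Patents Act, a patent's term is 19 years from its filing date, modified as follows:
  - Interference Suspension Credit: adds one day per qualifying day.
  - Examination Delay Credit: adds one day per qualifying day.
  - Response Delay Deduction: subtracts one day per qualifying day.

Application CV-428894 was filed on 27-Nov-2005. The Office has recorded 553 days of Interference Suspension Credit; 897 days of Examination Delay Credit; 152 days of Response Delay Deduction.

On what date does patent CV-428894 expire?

2028-06-17

Base term: filing date + 19 years → 27 November 2024.
Interference Suspension Credit: +553 days → 3 June 2026.
Examination Delay Credit: +897 days → 16 November 2028.
Response Delay Deduction: −152 days → 17 June 2028.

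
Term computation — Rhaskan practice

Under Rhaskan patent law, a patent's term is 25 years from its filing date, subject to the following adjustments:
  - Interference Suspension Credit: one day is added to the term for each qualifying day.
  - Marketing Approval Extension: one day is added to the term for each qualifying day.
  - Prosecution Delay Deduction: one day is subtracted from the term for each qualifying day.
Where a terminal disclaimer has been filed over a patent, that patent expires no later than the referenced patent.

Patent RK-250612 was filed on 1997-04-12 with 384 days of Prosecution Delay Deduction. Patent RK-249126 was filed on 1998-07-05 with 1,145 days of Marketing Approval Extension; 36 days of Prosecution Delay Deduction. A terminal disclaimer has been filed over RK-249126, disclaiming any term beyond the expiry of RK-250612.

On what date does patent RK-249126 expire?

Natural term of RK-249126:
  Base: filing + 25 years → 5 July 2023.
  Marketing Approval Extension: +1145 days → 23 August 2026.
  Prosecution Delay Deduction: −36 days → 18 July 2026.
Expiry of referenced patent RK-250612:
  Base: filing + 25 years → 12 April 2022.
  Prosecution Delay Deduction: −384 days → 24 March 2021.
Terminal disclaimer: RK-249126 expires on the earlier of 18 July 2026 and 24 March 2021.

March 24, 2021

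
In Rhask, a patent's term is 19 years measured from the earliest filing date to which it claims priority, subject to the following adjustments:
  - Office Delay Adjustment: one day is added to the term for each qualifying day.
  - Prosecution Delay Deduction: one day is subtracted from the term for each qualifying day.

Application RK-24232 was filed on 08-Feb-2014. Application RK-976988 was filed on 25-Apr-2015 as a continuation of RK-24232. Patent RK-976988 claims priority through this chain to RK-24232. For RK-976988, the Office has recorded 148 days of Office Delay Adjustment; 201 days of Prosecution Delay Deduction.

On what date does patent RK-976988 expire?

Earliest priority filing: 8 February 2014.
Base term: 8 February 2014 + 19 years → 8 February 2033.
Office Delay Adjustment: +148 days → 6 July 2033.
Prosecution Delay Deduction: −201 days → 17 December 2032.

2032-12-17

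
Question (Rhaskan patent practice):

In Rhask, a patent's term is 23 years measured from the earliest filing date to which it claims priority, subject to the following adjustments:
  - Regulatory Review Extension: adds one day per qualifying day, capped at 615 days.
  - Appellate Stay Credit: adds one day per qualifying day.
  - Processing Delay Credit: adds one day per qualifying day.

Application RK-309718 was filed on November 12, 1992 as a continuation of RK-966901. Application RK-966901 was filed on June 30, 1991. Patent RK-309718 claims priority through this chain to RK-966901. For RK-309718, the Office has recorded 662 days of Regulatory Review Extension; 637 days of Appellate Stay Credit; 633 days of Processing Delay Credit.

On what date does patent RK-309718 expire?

Earliest priority filing: 30 June 1991.
Base term: 30 June 1991 + 23 years → 30 June 2014.
Regulatory Review Extension: 662 days claimed exceeds the 615-day cap, so +615 days → 6 March 2016.
Appellate Stay Credit: +637 days → 3 December 2017.
Processing Delay Credit: +633 days → 28 August 2019.

2019-08-28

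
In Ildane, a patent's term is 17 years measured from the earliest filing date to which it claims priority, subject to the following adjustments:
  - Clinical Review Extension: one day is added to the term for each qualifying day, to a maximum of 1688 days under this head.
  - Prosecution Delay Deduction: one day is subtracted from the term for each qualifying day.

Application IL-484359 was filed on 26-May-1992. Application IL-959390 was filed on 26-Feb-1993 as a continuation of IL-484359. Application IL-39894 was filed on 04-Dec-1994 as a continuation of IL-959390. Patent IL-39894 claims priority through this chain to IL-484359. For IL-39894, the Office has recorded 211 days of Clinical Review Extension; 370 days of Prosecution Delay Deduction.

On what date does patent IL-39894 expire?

Earliest priority filing: 26 May 1992.
Base term: 26 May 1992 + 17 years → 26 May 2009.
Clinical Review Extension: 211 days (within the 1688-day cap) → +211 days → 23 December 2009.
Prosecution Delay Deduction: −370 days → 18 December 2008.

December 18, 2008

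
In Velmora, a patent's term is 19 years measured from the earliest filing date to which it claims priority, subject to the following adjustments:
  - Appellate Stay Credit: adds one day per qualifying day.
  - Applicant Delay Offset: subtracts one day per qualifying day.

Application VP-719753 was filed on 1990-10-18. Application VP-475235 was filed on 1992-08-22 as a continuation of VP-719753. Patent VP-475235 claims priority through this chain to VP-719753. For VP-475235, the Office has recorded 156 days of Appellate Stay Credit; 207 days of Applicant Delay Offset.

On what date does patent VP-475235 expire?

Earliest priority filing: 18 October 1990.
Base term: 18 October 1990 + 19 years → 18 October 2009.
Appellate Stay Credit: +156 days → 23 March 2010.
Applicant Delay Offset: −207 days → 28 August 2009.

August 28, 2009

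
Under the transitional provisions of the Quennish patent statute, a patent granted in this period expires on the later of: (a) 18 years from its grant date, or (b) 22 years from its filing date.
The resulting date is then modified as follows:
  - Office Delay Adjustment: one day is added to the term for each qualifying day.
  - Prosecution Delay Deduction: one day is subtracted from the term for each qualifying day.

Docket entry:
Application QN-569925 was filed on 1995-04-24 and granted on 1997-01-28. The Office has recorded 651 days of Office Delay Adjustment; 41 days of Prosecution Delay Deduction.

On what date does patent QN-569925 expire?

December 25, 2018

(a) grant + 18 years → 28 January 2015.
(b) filing + 22 years → 24 April 2017.
Later of the two: 24 April 2017.
Office Delay Adjustment: +651 days → 4 February 2019.
Prosecution Delay Deduction: −41 days → 25 December 2018.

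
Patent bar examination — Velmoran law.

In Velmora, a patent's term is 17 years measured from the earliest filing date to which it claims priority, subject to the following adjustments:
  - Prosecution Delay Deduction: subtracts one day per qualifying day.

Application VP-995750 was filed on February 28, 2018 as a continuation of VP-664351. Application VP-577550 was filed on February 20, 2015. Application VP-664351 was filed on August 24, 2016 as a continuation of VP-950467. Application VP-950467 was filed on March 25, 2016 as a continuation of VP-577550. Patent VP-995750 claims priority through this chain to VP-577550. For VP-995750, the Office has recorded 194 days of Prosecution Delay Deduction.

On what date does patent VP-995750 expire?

2031-08-10

Earliest priority filing: 20 February 2015.
Base term: 20 February 2015 + 17 years → 20 February 2032.
Prosecution Delay Deduction: −194 days → 10 August 2031.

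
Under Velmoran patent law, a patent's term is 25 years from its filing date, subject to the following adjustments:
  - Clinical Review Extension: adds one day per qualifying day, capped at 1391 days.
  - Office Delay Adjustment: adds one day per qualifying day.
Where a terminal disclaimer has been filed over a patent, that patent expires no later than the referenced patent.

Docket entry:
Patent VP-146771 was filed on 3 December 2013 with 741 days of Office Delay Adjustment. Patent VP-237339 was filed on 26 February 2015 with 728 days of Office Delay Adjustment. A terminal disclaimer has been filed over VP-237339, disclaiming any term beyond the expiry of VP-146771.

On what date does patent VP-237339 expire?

December 13, 2040

Natural term of VP-237339:
  Base: filing + 25 years → 26 February 2040.
  Office Delay Adjustment: +728 days → 23 February 2042.
Expiry of referenced patent VP-146771:
  Base: filing + 25 years → 3 December 2038.
  Office Delay Adjustment: +741 days → 13 December 2040.
Terminal disclaimer: VP-237339 expires on the earlier of 23 February 2042 and 13 December 2040.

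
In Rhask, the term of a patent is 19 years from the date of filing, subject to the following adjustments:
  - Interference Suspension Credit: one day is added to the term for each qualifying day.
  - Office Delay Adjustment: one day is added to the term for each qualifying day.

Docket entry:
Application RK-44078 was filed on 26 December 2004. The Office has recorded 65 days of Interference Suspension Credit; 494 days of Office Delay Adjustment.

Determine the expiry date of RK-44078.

Base term: filing date + 19 years → 26 December 2023.
Interference Suspension Credit: +65 days → 29 February 2024.
Office Delay Adjustment: +494 days → 7 July 2025.

July 7, 2025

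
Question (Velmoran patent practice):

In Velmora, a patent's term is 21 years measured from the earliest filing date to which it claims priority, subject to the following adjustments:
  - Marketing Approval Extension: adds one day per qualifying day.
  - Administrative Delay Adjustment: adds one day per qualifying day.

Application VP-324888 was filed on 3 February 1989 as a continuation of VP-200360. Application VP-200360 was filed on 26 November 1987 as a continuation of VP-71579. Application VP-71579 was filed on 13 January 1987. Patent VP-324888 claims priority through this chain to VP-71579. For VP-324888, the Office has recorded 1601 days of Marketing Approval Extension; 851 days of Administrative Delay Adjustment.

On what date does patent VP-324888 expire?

Earliest priority filing: 13 January 1987.
Base term: 13 January 1987 + 21 years → 13 January 2008.
Marketing Approval Extension: +1601 days → 1 June 2012.
Administrative Delay Adjustment: +851 days → 30 September 2014.

2014-09-30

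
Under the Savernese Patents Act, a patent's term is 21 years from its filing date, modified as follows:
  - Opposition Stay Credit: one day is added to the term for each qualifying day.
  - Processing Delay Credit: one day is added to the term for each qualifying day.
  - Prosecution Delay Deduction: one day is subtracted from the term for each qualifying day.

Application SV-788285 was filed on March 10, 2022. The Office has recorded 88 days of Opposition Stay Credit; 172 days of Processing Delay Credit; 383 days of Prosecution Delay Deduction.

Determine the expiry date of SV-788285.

Base term: filing date + 21 years → 10 March 2043.
Opposition Stay Credit: +88 days → 6 June 2043.
Processing Delay Credit: +172 days → 25 November 2043.
Prosecution Delay Deduction: −383 days → 7 November 2042.

November 7, 2042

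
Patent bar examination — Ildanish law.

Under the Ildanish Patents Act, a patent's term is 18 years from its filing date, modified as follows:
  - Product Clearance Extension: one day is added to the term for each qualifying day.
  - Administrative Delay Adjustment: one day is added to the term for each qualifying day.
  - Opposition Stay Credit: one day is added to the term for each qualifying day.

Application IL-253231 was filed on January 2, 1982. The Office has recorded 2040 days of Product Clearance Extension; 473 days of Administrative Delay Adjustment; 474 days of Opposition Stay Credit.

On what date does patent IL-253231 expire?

2008-03-07

Base term: filing date + 18 years → 2 January 2000.
Product Clearance Extension: +2040 days → 3 August 2005.
Administrative Delay Adjustment: +473 days → 19 November 2006.
Opposition Stay Credit: +474 days → 7 March 2008.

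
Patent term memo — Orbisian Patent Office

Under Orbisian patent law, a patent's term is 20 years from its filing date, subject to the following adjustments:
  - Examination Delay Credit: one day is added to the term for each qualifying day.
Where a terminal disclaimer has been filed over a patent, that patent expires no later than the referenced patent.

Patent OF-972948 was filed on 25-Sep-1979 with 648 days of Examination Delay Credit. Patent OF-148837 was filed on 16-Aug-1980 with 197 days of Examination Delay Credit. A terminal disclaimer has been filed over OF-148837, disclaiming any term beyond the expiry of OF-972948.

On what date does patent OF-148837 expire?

Natural term of OF-148837:
  Base: filing + 20 years → 16 August 2000.
  Examination Delay Credit: +197 days → 1 March 2001.
Expiry of referenced patent OF-972948:
  Base: filing + 20 years → 25 September 1999.
  Examination Delay Credit: +648 days → 4 July 2001.
Terminal disclaimer: OF-148837 expires on the earlier of 1 March 2001 and 4 July 2001.

March 1, 2001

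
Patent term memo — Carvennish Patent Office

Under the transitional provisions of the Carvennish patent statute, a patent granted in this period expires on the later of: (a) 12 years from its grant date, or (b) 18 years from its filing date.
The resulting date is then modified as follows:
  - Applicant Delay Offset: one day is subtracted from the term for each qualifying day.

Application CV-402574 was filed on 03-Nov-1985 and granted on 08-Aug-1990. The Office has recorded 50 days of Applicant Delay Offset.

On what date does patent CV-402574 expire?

2003-09-14

(a) grant + 12 years → 8 August 2002.
(b) filing + 18 years → 3 November 2003.
Later of the two: 3 November 2003.
Applicant Delay Offset: −50 days → 14 September 2003.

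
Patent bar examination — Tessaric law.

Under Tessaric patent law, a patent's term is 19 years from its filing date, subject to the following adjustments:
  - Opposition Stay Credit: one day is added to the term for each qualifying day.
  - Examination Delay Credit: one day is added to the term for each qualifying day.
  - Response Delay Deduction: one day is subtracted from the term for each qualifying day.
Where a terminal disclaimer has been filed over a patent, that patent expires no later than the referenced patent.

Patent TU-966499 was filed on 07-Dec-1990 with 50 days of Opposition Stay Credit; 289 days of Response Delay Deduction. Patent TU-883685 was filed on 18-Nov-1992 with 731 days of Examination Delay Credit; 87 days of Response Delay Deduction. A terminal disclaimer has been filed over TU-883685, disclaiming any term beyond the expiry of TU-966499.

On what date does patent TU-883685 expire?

Natural term of TU-883685:
  Base: filing + 19 years → 18 November 2011.
  Examination Delay Credit: +731 days → 18 November 2013.
  Response Delay Deduction: −87 days → 23 August 2013.
Expiry of referenced patent TU-966499:
  Base: filing + 19 years → 7 December 2009.
  Opposition Stay Credit: +50 days → 26 January 2010.
  Response Delay Deduction: −289 days → 12 April 2009.
Terminal disclaimer: TU-883685 expires on the earlier of 23 August 2013 and 12 April 2009.

2009-04-12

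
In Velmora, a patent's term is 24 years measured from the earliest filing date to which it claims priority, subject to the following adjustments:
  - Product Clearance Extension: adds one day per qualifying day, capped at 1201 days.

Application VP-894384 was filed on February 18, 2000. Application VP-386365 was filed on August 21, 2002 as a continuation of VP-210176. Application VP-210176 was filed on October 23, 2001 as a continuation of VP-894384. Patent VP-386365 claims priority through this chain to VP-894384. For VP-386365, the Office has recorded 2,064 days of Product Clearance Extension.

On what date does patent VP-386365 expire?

2027-06-03

Earliest priority filing: 18 February 2000.
Base term: 18 February 2000 + 24 years → 18 February 2024.
Product Clearance Extension: 2064 days claimed exceeds the 1201-day cap, so +1201 days → 3 June 2027.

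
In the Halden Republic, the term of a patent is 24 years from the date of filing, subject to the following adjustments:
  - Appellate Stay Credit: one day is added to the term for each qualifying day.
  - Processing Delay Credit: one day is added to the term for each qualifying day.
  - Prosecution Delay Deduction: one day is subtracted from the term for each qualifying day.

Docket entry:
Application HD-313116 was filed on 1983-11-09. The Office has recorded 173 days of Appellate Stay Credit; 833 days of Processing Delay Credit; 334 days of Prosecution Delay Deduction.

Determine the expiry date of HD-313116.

Base term: filing date + 24 years → 9 November 2007.
Appellate Stay Credit: +173 days → 30 April 2008.
Processing Delay Credit: +833 days → 11 August 2010.
Prosecution Delay Deduction: −334 days → 11 September 2009.

2009-09-11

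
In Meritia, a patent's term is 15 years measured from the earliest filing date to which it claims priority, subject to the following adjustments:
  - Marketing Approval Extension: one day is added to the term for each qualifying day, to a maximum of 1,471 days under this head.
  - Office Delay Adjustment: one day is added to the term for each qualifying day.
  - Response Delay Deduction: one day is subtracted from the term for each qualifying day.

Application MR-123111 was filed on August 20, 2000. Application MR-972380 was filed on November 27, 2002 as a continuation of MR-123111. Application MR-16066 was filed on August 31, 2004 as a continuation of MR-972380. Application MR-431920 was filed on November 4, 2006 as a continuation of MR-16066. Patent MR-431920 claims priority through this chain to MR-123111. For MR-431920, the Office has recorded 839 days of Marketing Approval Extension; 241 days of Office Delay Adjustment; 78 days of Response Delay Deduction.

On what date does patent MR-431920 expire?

Earliest priority filing: 20 August 2000.
Base term: 20 August 2000 + 15 years → 20 August 2015.
Marketing Approval Extension: 839 days (within the 1471-day cap) → +839 days → 6 December 2017.
Office Delay Adjustment: +241 days → 4 August 2018.
Response Delay Deduction: −78 days → 18 May 2018.

2018-05-18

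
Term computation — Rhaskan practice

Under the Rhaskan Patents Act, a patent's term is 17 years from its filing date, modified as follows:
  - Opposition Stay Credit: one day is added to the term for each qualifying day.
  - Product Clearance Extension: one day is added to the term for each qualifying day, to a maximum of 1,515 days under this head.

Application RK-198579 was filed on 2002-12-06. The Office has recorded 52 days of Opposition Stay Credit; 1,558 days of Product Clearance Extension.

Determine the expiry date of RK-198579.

2024-03-21

Base term: filing date + 17 years → 6 December 2019.
Opposition Stay Credit: +52 days → 27 January 2020.
Product Clearance Extension: 1558 days claimed exceeds the 1515-day cap, so +1515 days → 21 March 2024.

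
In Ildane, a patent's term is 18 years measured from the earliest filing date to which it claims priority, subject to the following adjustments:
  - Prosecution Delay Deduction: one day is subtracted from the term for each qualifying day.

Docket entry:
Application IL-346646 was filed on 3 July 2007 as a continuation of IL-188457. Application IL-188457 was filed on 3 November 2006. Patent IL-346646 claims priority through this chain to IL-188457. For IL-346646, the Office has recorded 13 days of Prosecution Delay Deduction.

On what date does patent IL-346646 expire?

Earliest priority filing: 3 November 2006.
Base term: 3 November 2006 + 18 years → 3 November 2024.
Prosecution Delay Deduction: −13 days → 21 October 2024.

2024-10-21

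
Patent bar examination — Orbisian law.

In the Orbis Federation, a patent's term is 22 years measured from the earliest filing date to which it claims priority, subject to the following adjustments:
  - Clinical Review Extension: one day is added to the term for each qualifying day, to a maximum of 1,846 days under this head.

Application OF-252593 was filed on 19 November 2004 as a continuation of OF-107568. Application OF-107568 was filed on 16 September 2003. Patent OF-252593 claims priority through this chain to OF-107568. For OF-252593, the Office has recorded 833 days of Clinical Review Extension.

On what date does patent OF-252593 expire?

Earliest priority filing: 16 September 2003.
Base term: 16 September 2003 + 22 years → 16 September 2025.
Clinical Review Extension: 833 days (within the 1846-day cap) → +833 days → 28 December 2027.

2027-12-28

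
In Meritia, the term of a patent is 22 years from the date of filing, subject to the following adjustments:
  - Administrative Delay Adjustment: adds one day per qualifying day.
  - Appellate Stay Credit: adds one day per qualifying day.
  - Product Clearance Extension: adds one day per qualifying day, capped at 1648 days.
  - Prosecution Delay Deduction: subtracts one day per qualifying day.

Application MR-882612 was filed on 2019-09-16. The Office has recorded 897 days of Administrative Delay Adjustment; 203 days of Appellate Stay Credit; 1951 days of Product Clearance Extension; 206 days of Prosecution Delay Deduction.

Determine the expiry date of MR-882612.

Base term: filing date + 22 years → 16 September 2041.
Administrative Delay Adjustment: +897 days → 1 March 2044.
Appellate Stay Credit: +203 days → 20 September 2044.
Product Clearance Extension: 1951 days claimed exceeds the 1648-day cap, so +1648 days → 26 March 2049.
Prosecution Delay Deduction: −206 days → 1 September 2048.

September 1, 2048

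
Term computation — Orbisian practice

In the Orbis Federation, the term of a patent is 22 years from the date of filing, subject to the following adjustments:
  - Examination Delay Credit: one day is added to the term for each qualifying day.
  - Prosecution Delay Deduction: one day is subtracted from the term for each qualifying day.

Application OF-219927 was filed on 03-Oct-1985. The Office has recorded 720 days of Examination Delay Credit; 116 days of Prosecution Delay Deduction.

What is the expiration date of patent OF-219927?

2009-05-29

Base term: filing date + 22 years → 3 October 2007.
Examination Delay Credit: +720 days → 22 September 2009.
Prosecution Delay Deduction: −116 days → 29 May 2009.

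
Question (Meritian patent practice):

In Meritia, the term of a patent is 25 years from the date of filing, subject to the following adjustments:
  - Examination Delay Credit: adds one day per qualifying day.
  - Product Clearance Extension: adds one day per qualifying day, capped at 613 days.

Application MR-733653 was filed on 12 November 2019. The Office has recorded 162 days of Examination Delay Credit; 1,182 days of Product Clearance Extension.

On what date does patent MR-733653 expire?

December 27, 2046

Base term: filing date + 25 years → 12 November 2044.
Examination Delay Credit: +162 days → 23 April 2045.
Product Clearance Extension: 1182 days claimed exceeds the 613-day cap, so +613 days → 27 December 2046.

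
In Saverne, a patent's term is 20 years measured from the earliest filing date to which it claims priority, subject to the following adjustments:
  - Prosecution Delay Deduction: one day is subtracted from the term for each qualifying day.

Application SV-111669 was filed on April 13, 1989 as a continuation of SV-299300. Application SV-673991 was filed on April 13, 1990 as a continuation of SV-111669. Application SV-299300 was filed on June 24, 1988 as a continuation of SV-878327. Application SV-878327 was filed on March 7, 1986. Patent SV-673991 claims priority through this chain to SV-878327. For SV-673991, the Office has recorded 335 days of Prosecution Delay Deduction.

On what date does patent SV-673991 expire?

2005-04-06

Earliest priority filing: 7 March 1986.
Base term: 7 March 1986 + 20 years → 7 March 2006.
Prosecution Delay Deduction: −335 days → 6 April 2005.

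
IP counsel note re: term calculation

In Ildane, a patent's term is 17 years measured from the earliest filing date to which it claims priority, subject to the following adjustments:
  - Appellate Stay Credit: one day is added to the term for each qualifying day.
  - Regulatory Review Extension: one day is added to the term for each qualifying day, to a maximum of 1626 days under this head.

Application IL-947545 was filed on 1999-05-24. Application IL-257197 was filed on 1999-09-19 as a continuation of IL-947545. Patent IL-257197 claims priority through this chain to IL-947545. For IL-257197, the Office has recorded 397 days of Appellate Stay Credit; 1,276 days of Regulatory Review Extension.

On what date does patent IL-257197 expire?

December 22, 2020

Earliest priority filing: 24 May 1999.
Base term: 24 May 1999 + 17 years → 24 May 2016.
Appellate Stay Credit: +397 days → 25 June 2017.
Regulatory Review Extension: 1276 days (within the 1626-day cap) → +1276 days → 22 December 2020.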